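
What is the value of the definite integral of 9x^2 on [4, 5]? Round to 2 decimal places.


Find the antiderivative of 9x^2:
F(x) = 9/3 * x^3
Apply the Fundamental Theorem of Calculus:
F(5) - F(4)
= 9/3 * 5^3 - 9/3 * 4^3
= 9/3 * (125 - 64)
= 9/3 * 61
= 183 = 183.00

183.00


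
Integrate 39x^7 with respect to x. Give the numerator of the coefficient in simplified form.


Apply the power rule for integration:
integral of ax^n dx = a/(n+1) * x^(n+1) + C
integral of 39x^7 dx
= 39/8 * x^8 + C
The coefficient in lowest terms is 39/8, and its numerator is 39

39


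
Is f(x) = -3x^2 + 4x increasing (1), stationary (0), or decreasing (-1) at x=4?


Compute f'(x) to determine behavior:
f'(x) = -6x + 4
f'(4) = -6 * 4 + 4
= -24 + 4
= -20
Since f'(4) < 0, the function is decreasing (-1)

-1


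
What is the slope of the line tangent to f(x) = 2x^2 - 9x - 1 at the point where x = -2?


The slope of the tangent line equals f'(x) at the point.
f(x) = 2x^2 - 9x - 1
f'(x) = 4x - 9
At x = -2:
f'(-2) = 4 * (-2) - 9
= -8 - 9
= -17

-17


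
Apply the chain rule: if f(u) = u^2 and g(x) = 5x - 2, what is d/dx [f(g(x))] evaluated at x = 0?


Using the chain rule: (f(g(x)))' = f'(g(x)) * g'(x)
First, find g(0):
g(0) = 5 * 0 - 2 = -2
Next, f'(u) = 2u
And g'(x) = 5
So f'(g(0)) * g'(0)
= 2 * (-2) * 5
= -20

-20


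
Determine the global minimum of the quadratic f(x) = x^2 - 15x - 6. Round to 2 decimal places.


For a quadratic f(x) = ax^2 + bx + c with a > 0, the minimum is at the vertex.
Vertex x-coordinate: x = -b/(2a)
x = -(-15) / (2 * 1)
x = 15/2
Substitute back to find the minimum value:
f(15/2) = 1 * (15/2)^2 - 15 * (15/2) - 6
= 225/4 - 225/2 - 6
= -249/4 = -62.25

-62.25


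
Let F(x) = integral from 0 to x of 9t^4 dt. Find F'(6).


By the Fundamental Theorem of Calculus (Part 1):
If F(x) = integral from 0 to x of f(t) dt, then F'(x) = f(x)
Here f(t) = 9t^4
So F'(x) = 9x^4
Evaluate at x = 6:
F'(6) = 9 * 6^4
= 9 * 1296
= 11664

11664


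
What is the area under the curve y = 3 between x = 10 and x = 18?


The area under a constant function y = 3 is a rectangle.
Width = 18 - 10 = 8
Height = 3
Area = width * height
= 8 * 3
= 24

24


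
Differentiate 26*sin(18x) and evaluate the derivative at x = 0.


Apply the chain rule to differentiate 26*sin(18x):
d/dx [26*sin(18x)]
= 26 * cos(18x) * d/dx(18x)
= 26 * 18 * cos(18x)
= 468 * cos(18x)
Evaluate at x = 0:
= 468 * cos(0)
= 468 * 1
= 468

468


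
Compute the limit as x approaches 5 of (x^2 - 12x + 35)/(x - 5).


Direct substitution gives 0/0, so we factor the numerator.
Factor: (x^2 - 12x + 35) = (x - 5)(x - 7)
Cancel the common factor (x - 5):
(x^2 - 12x + 35)/(x - 5) = (x - 7)
Now substitute x = 5:
= (5) - (7) = -2

-2


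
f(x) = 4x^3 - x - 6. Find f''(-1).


First derivative:
f'(x) = 12x^2 - 1
Second derivative:
f''(x) = 24x
Substitute x = -1:
f''(-1) = 24 * (-1) + 0
= -24 + 0
= -24

-24


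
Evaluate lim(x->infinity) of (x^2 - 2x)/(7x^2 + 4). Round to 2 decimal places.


For limits at infinity with equal-degree polynomials,
we compare leading coefficients.
Numerator leading term: x^2
Denominator leading term: 7x^2
Divide both by x^2:
lim = (1 - 2/x) / (7 + 4/x^2)
As x -> infinity, the 1/x and 1/x^2 terms vanish:
= 1/7 ≈ 0.14

0.14


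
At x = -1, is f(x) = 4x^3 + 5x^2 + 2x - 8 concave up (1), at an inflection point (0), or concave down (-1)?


Concavity is determined by the sign of f''(x).
f(x) = 4x^3 + 5x^2 + 2x - 8
f'(x) = 12x^2 + 10x + 2
f''(x) = 24x + 10
f''(-1) = 24 * (-1) + 10
= -24 + 10
= -14
Since f''(-1) < 0, the function is concave down (-1)

-1


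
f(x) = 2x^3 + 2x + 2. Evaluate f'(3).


Differentiate f(x) = 2x^3 + 2x + 2 term by term:
f'(x) = 6x^2 + 2
Substitute x = 3:
f'(3) = 6 * 3^2 + 0 * 3 + 2
= 54 + 0 + 2
= 56

56


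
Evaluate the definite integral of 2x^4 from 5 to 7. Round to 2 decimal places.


Find the antiderivative of 2x^4:
F(x) = 2/5 * x^5
Apply the Fundamental Theorem of Calculus:
F(7) - F(5)
= 2/5 * 7^5 - 2/5 * 5^5
= 2/5 * (16807 - 3125)
= 2/5 * 13682
= 27364/5 = 5472.80

5472.80


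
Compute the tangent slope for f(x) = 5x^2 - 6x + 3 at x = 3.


The slope of the tangent line equals f'(x) at the point.
f(x) = 5x^2 - 6x + 3
f'(x) = 10x - 6
At x = 3:
f'(3) = 10 * 3 - 6
= 30 - 6
= 24

24


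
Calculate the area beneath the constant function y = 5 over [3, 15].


The area under a constant function y = 5 is a rectangle.
Width = 15 - 3 = 12
Height = 5
Area = width * height
= 12 * 5
= 60

60


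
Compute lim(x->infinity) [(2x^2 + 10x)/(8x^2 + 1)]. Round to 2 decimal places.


For limits at infinity with equal-degree polynomials,
we compare leading coefficients.
Numerator leading term: 2x^2
Denominator leading term: 8x^2
Divide both by x^2:
lim = (2 + 10/x) / (8 + 1/x^2)
As x -> infinity, the 1/x and 1/x^2 terms vanish:
= 2/8 = 1/4 = 0.25

0.25


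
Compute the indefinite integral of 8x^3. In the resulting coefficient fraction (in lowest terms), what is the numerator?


Apply the power rule for integration:
integral of ax^n dx = a/(n+1) * x^(n+1) + C
integral of 8x^3 dx
= 8/4 * x^4 + C
= 2 * x^4 + C
The coefficient in lowest terms is 2 = 2/1, so its numerator is 2

2


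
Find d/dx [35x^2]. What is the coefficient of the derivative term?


We apply the power rule: d/dx [ax^n] = a*n * x^(n-1)
d/dx [35x^2]
= 35 * 2 * x^(2-1)
= 70x
The coefficient is 70

70


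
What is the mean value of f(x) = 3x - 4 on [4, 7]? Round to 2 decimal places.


Average value = 1/(b-a) * integral from a to b of f(x) dx
First compute the integral of 3x - 4:
F(x) = (3/2)x^2 - 4x
F(7) = 3/2 * 49 - 4 * 7 = 91/2
F(4) = 3/2 * 16 - 4 * 4 = 8
Integral = 91/2 - 8 = 75/2
Average = (75/2) / (7 - 4) = (75/2) / 3
= 25/2 = 12.50

12.50


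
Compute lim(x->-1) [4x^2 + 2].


Since polynomials are continuous, we use direct substitution.
lim(x->-1) of 4x^2 + 2
= 4 * (-1)^2 + 0 * (-1) + 2
= 4 + 0 + 2
= 6

6


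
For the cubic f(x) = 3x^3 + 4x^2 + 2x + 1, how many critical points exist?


Find where f'(x) = 0:
f(x) = 3x^3 + 4x^2 + 2x + 1
f'(x) = 9x^2 + 8x + 2
This is a quadratic in x. Use the discriminant to count real roots.
Discriminant = (8)^2 - 4 * 9 * 2
= 64 - 72
= -8
Since discriminant < 0, f'(x) = 0 has no real solutions.
Number of critical points: 0

0


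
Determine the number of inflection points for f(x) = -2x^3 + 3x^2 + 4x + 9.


Inflection points occur where f''(x) = 0 and concavity changes.
f(x) = -2x^3 + 3x^2 + 4x + 9
f'(x) = -6x^2 + 6x + 4
f''(x) = -12x + 6
Set f''(x) = 0:
-12x + 6 = 0
x = -6 / (-12) = 1/2
Since f''(x) is linear (degree 1), it changes sign at this point.
Therefore there is exactly 1 inflection point.

1


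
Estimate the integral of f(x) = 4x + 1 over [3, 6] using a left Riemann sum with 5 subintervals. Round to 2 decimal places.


Left Riemann sum uses left endpoints of each subinterval.
Interval: [3, 6], n = 5
dx = (6 - 3) / 5 = 3/5
Left endpoints: [3, 18/5, 21/5, 24/5, 27/5]
f values: [13, 77/5, 89/5, 101/5, 113/5]
Sum = dx * (sum of f values)
= 3/5 * 89
= 267/5 = 53.40

53.40


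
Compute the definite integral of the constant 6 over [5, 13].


The integral of a constant k over [a, b] equals k * (b - a).
integral from 5 to 13 of 6 dx
= 6 * (13 - 5)
= 6 * 8
= 48

48


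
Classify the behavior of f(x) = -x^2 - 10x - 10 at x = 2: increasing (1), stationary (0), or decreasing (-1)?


Compute f'(x) to determine behavior:
f'(x) = -2x - 10
f'(2) = -2 * 2 - 10
= -4 - 10
= -14
Since f'(2) < 0, the function is decreasing (-1)

-1


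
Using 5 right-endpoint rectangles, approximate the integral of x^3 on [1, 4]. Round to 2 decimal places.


Right Riemann sum uses right endpoints of each subinterval.
Interval: [1, 4], n = 5
dx = (4 - 1) / 5 = 3/5
Right endpoints: [8/5, 11/5, 14/5, 17/5, 4]
f values: [512/125, 1331/125, 2744/125, 4913/125, 64]
Sum = dx * (sum of f values)
= 3/5 * 140
= 84 = 84.00

84.00


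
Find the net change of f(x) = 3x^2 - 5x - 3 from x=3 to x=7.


Net change = f(b) - f(a)
f(x) = 3x^2 - 5x - 3
Compute f(7):
f(7) = 3 * 7^2 - 5 * 7 - 3
= 147 - 35 - 3
= 109
Compute f(3):
f(3) = 3 * 3^2 - 5 * 3 - 3
= 27 - 15 - 3
= 9
Net change = 109 - 9 = 100

100


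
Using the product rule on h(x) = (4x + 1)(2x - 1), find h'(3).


Let u(x) = 4x + 1 and v(x) = 2x - 1
u'(x) = 4
v'(x) = 2
Product rule: h'(x) = u'(x)*v(x) + u(x)*v'(x)
= 4 * (2x - 1) + (4x + 1) * 2
At x = 3:
u(3) = 4 * 3 + 1 = 13
v(3) = 2 * 3 - 1 = 5
h'(3) = 4 * 5 + 13 * 2
= 20 + 26
= 46

46


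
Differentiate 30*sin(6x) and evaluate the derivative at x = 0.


Apply the chain rule to differentiate 30*sin(6x):
d/dx [30*sin(6x)]
= 30 * cos(6x) * d/dx(6x)
= 30 * 6 * cos(6x)
= 180 * cos(6x)
Evaluate at x = 0:
= 180 * cos(0)
= 180 * 1
= 180

180


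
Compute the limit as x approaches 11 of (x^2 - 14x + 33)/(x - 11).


Direct substitution gives 0/0, so we factor the numerator.
Factor: (x^2 - 14x + 33) = (x - 11)(x - 3)
Cancel the common factor (x - 11):
(x^2 - 14x + 33)/(x - 11) = (x - 3)
Now substitute x = 11:
= (11) - (3) = 8

8


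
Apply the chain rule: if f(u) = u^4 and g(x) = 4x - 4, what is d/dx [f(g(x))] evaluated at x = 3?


Using the chain rule: (f(g(x)))' = f'(g(x)) * g'(x)
First, find g(3):
g(3) = 4 * 3 - 4 = 8
Next, f'(u) = 4u^3
And g'(x) = 4
So f'(g(3)) * g'(3)
= 4 * 8^3 * 4
= 4 * 512 * 4
= 8192

8192


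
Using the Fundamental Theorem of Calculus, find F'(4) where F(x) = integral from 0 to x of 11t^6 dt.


By the Fundamental Theorem of Calculus (Part 1):
If F(x) = integral from 0 to x of f(t) dt, then F'(x) = f(x)
Here f(t) = 11t^6
So F'(x) = 11x^6
Evaluate at x = 4:
F'(4) = 11 * 4^6
= 11 * 4096
= 45056

45056


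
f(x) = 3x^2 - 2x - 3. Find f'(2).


Differentiate term by term using power and sum rules:
f(x) = 3x^2 - 2x - 3
f'(x) = 6x - 2
Substitute x = 2:
f'(2) = 6 * 2 - 2
= 12 - 2
= 10

10


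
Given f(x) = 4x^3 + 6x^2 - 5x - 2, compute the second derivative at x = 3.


First derivative:
f'(x) = 12x^2 + 12x - 5
Second derivative:
f''(x) = 24x + 12
Substitute x = 3:
f''(3) = 24 * 3 + 12
= 72 + 12
= 84

84


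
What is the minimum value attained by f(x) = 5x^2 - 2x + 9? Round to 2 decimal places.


For a quadratic f(x) = ax^2 + bx + c with a > 0, the minimum is at the vertex.
Vertex x-coordinate: x = -b/(2a)
x = -(-2) / (2 * 5)
x = 2/10 = 1/5
Substitute back to find the minimum value:
f(1/5) = 5 * (1/5)^2 - 2 * (1/5) + 9
= 1/5 - 2/5 + 9
= 44/5 = 8.80

8.80


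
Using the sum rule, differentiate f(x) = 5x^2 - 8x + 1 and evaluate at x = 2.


Differentiate term by term using power and sum rules:
f(x) = 5x^2 - 8x + 1
f'(x) = 10x - 8
Substitute x = 2:
f'(2) = 10 * 2 - 8
= 20 - 8
= 12

12


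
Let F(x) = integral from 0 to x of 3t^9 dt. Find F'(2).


By the Fundamental Theorem of Calculus (Part 1):
If F(x) = integral from 0 to x of f(t) dt, then F'(x) = f(x)
Here f(t) = 3t^9
So F'(x) = 3x^9
Evaluate at x = 2:
F'(2) = 3 * 2^9
= 3 * 512
= 1536

1536


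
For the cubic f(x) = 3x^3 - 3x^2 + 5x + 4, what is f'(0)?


Differentiate f(x) = 3x^3 - 3x^2 + 5x + 4 term by term:
f'(x) = 9x^2 - 6x + 5
Substitute x = 0:
f'(0) = 9 * 0^2 - 6 * 0 + 5
= 0 + 0 + 5
= 5

5


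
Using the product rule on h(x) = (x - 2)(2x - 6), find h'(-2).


Let u(x) = x - 2 and v(x) = 2x - 6
u'(x) = 1
v'(x) = 2
Product rule: h'(x) = u'(x)*v(x) + u(x)*v'(x)
= 1 * (2x - 6) + (x - 2) * 2
At x = -2:
u(-2) = 1 * (-2) - 2 = -4
v(-2) = 2 * (-2) - 6 = -10
h'(-2) = 1 * (-10) + (-4) * 2
= -10 - 8
= -18

-18


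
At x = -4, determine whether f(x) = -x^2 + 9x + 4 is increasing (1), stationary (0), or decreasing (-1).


Compute f'(x) to determine behavior:
f'(x) = -2x + 9
f'(-4) = -2 * (-4) + 9
= 8 + 9
= 17
Since f'(-4) > 0, the function is increasing (1)

1


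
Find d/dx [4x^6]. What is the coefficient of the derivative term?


We apply the power rule: d/dx [ax^n] = a*n * x^(n-1)
d/dx [4x^6]
= 4 * 6 * x^(6-1)
= 24x^5
The coefficient is 24

24


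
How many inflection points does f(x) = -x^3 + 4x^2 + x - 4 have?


Inflection points occur where f''(x) = 0 and concavity changes.
f(x) = -x^3 + 4x^2 + x - 4
f'(x) = -3x^2 + 8x + 1
f''(x) = -6x + 8
Set f''(x) = 0:
-6x + 8 = 0
x = -8 / (-6) = 4/3
Since f''(x) is linear (degree 1), it changes sign at this point.
Therefore there is exactly 1 inflection point.

1


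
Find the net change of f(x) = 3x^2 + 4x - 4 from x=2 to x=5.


Net change = f(b) - f(a)
f(x) = 3x^2 + 4x - 4
Compute f(5):
f(5) = 3 * 5^2 + 4 * 5 - 4
= 75 + 20 - 4
= 91
Compute f(2):
f(2) = 3 * 2^2 + 4 * 2 - 4
= 12 + 8 - 4
= 16
Net change = 91 - 16 = 75

75


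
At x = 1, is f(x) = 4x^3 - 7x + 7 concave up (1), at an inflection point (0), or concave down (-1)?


Concavity is determined by the sign of f''(x).
f(x) = 4x^3 - 7x + 7
f'(x) = 12x^2 - 7
f''(x) = 24x
f''(1) = 24 * 1 + 0
= 24 + 0
= 24
Since f''(1) > 0, the function is concave up (1)

1


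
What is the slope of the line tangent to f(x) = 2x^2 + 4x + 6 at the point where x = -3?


The slope of the tangent line equals f'(x) at the point.
f(x) = 2x^2 + 4x + 6
f'(x) = 4x + 4
At x = -3:
f'(-3) = 4 * (-3) + 4
= -12 + 4
= -8

-8


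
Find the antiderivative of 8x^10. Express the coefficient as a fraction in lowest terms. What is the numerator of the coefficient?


Apply the power rule for integration:
integral of ax^n dx = a/(n+1) * x^(n+1) + C
integral of 8x^10 dx
= 8/11 * x^11 + C
The coefficient in lowest terms is 8/11, and its numerator is 8

8


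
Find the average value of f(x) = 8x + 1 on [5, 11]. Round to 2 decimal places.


Average value = 1/(b-a) * integral from a to b of f(x) dx
First compute the integral of 8x + 1:
F(x) = 4x^2 + x
F(11) = 4 * 121 + 1 * 11 = 495
F(5) = 4 * 25 + 1 * 5 = 105
Integral = 495 - 105 = 390
Average = 390 / (11 - 5) = 390 / 6
= 65 = 65.00

65.00


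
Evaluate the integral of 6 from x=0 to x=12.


The integral of a constant k over [a, b] equals k * (b - a).
integral from 0 to 12 of 6 dx
= 6 * (12 - 0)
= 6 * 12
= 72

72


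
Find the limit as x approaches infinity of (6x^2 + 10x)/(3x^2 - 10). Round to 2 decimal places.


For limits at infinity with equal-degree polynomials,
we compare leading coefficients.
Numerator leading term: 6x^2
Denominator leading term: 3x^2
Divide both by x^2:
lim = (6 + 10/x) / (3 - 10/x^2)
As x -> infinity, the 1/x and 1/x^2 terms vanish:
= 6/3 = 2 = 2.00

2.00


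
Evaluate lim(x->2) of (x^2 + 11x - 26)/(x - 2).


Direct substitution gives 0/0, so we factor the numerator.
Factor: (x^2 + 11x - 26) = (x - 2)(x + 13)
Cancel the common factor (x - 2):
(x^2 + 11x - 26)/(x - 2) = (x + 13)
Now substitute x = 2:
= (2) - (-13) = 15

15


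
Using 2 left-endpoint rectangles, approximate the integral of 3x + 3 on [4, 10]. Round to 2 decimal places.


Left Riemann sum uses left endpoints of each subinterval.
Interval: [4, 10], n = 2
dx = (10 - 4) / 2 = 3
Left endpoints: [4, 7]
f values: [15, 24]
Sum = dx * (sum of f values)
= 3 * 39
= 117 = 117.00

117.00


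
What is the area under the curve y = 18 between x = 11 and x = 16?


The area under a constant function y = 18 is a rectangle.
Width = 16 - 11 = 5
Height = 18
Area = width * height
= 5 * 18
= 90

90


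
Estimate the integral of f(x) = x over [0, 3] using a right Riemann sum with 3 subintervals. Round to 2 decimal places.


Right Riemann sum uses right endpoints of each subinterval.
Interval: [0, 3], n = 3
dx = (3 - 0) / 3 = 1
Right endpoints: [1, 2, 3]
f values: [1, 2, 3]
Sum = dx * (sum of f values)
= 1 * 6
= 6 = 6.00

6.00


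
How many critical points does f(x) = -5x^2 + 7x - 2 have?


Find where f'(x) = 0:
f'(x) = -10x + 7
Set f'(x) = 0:
-10x + 7 = 0
x = -7 / (-10) = 7/10
This is a linear equation in x, so there is exactly one solution.
Number of critical points: 1

1


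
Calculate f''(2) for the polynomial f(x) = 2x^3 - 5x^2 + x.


First derivative:
f'(x) = 6x^2 - 10x + 1
Second derivative:
f''(x) = 12x - 10
Substitute x = 2:
f''(2) = 12 * 2 - 10
= 24 - 10
= 14

14


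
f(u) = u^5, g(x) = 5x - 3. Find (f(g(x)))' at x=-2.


Using the chain rule: (f(g(x)))' = f'(g(x)) * g'(x)
First, find g(-2):
g(-2) = 5 * (-2) - 3 = -13
Next, f'(u) = 5u^4
And g'(x) = 5
So f'(g(-2)) * g'(-2)
= 5 * (-13)^4 * 5
= 5 * 28561 * 5
= 714025

714025


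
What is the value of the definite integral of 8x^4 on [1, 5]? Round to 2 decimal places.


Find the antiderivative of 8x^4:
F(x) = 8/5 * x^5
Apply the Fundamental Theorem of Calculus:
F(5) - F(1)
= 8/5 * 5^5 - 8/5 * 1^5
= 8/5 * (3125 - 1)
= 8/5 * 3124
= 24992/5 = 4998.40

4998.40


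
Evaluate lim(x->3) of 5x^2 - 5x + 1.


Since polynomials are continuous, we use direct substitution.
lim(x->3) of 5x^2 - 5x + 1
= 5 * 3^2 - 5 * 3 + 1
= 45 - 15 + 1
= 31

31


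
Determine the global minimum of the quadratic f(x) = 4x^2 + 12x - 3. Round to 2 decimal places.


For a quadratic f(x) = ax^2 + bx + c with a > 0, the minimum is at the vertex.
Vertex x-coordinate: x = -b/(2a)
x = -(12) / (2 * 4)
x = -12/8 = -3/2
Substitute back to find the minimum value:
f(-3/2) = 4 * (-3/2)^2 + 12 * (-3/2) - 3
= 9 - 18 - 3
= -12 = -12.00

-12.00


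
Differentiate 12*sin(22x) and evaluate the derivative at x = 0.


Apply the chain rule to differentiate 12*sin(22x):
d/dx [12*sin(22x)]
= 12 * cos(22x) * d/dx(22x)
= 12 * 22 * cos(22x)
= 264 * cos(22x)
Evaluate at x = 0:
= 264 * cos(0)
= 264 * 1
= 264

264


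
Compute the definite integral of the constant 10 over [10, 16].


The integral of a constant k over [a, b] equals k * (b - a).
integral from 10 to 16 of 10 dx
= 10 * (16 - 10)
= 10 * 6
= 60

60


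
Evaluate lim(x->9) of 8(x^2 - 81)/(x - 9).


Direct substitution gives 0/0, so we factor the numerator.
Factor: 8(x^2 - 81) = 8 * (x - 9)(x + 9)
Cancel the common factor (x - 9):
8(x^2 - 81)/(x - 9) = 8 * (x + 9)
Now substitute x = 9:
= 8 * (9 + 9) = 144

144


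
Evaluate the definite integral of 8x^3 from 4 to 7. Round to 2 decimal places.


Find the antiderivative of 8x^3:
F(x) = 8/4 * x^4
Apply the Fundamental Theorem of Calculus:
F(7) - F(4)
= 8/4 * 7^4 - 8/4 * 4^4
= 8/4 * (2401 - 256)
= 8/4 * 2145
= 4290 = 4290.00

4290.00


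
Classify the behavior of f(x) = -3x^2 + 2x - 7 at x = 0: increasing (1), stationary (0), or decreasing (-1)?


Compute f'(x) to determine behavior:
f'(x) = -6x + 2
f'(0) = -6 * 0 + 2
= 0 + 2
= 2
Since f'(0) > 0, the function is increasing (1)

1


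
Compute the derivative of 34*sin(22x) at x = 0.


Apply the chain rule to differentiate 34*sin(22x):
d/dx [34*sin(22x)]
= 34 * cos(22x) * d/dx(22x)
= 34 * 22 * cos(22x)
= 748 * cos(22x)
Evaluate at x = 0:
= 748 * cos(0)
= 748 * 1
= 748

748


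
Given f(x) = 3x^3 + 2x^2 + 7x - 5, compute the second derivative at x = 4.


First derivative:
f'(x) = 9x^2 + 4x + 7
Second derivative:
f''(x) = 18x + 4
Substitute x = 4:
f''(4) = 18 * 4 + 4
= 72 + 4
= 76

76


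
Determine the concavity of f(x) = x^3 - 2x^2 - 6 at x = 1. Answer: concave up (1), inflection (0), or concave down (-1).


Concavity is determined by the sign of f''(x).
f(x) = x^3 - 2x^2 - 6
f'(x) = 3x^2 - 4x
f''(x) = 6x - 4
f''(1) = 6 * 1 - 4
= 6 - 4
= 2
Since f''(1) > 0, the function is concave up (1)

1


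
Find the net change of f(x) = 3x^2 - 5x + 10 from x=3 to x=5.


Net change = f(b) - f(a)
f(x) = 3x^2 - 5x + 10
Compute f(5):
f(5) = 3 * 5^2 - 5 * 5 + 10
= 75 - 25 + 10
= 60
Compute f(3):
f(3) = 3 * 3^2 - 5 * 3 + 10
= 27 - 15 + 10
= 22
Net change = 60 - 22 = 38

38


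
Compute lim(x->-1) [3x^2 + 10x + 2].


Since polynomials are continuous, we use direct substitution.
lim(x->-1) of 3x^2 + 10x + 2
= 3 * (-1)^2 + 10 * (-1) + 2
= 3 - 10 + 2
= -5

-5


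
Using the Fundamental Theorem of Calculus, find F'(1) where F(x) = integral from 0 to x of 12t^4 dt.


By the Fundamental Theorem of Calculus (Part 1):
If F(x) = integral from 0 to x of f(t) dt, then F'(x) = f(x)
Here f(t) = 12t^4
So F'(x) = 12x^4
Evaluate at x = 1:
F'(1) = 12 * 1^4
= 12 * 1
= 12

12


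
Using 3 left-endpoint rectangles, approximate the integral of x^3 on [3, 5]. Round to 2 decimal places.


Left Riemann sum uses left endpoints of each subinterval.
Interval: [3, 5], n = 3
dx = (5 - 3) / 3 = 2/3
Left endpoints: [3, 11/3, 13/3]
f values: [27, 1331/27, 2197/27]
Sum = dx * (sum of f values)
= 2/3 * 473/3
= 946/9 ≈ 105.11

105.11


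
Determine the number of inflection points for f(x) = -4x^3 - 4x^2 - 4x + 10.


Inflection points occur where f''(x) = 0 and concavity changes.
f(x) = -4x^3 - 4x^2 - 4x + 10
f'(x) = -12x^2 - 8x - 4
f''(x) = -24x - 8
Set f''(x) = 0:
-24x - 8 = 0
x = 8 / (-24) = -1/3
Since f''(x) is linear (degree 1), it changes sign at this point.
Therefore there is exactly 1 inflection point.

1


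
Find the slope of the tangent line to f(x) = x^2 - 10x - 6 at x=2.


The slope of the tangent line equals f'(x) at the point.
f(x) = x^2 - 10x - 6
f'(x) = 2x - 10
At x = 2:
f'(2) = 2 * 2 - 10
= 4 - 10
= -6

-6


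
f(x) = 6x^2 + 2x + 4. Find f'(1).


Differentiate term by term using power and sum rules:
f(x) = 6x^2 + 2x + 4
f'(x) = 12x + 2
Substitute x = 1:
f'(1) = 12 * 1 + 2
= 12 + 2
= 14

14


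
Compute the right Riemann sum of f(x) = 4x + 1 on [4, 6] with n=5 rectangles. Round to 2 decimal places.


Right Riemann sum uses right endpoints of each subinterval.
Interval: [4, 6], n = 5
dx = (6 - 4) / 5 = 2/5
Right endpoints: [22/5, 24/5, 26/5, 28/5, 6]
f values: [93/5, 101/5, 109/5, 117/5, 25]
Sum = dx * (sum of f values)
= 2/5 * 109
= 218/5 = 43.60

43.60


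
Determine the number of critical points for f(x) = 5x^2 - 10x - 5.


Find where f'(x) = 0:
f'(x) = 10x - 10
Set f'(x) = 0:
10x - 10 = 0
x = 10 / 10 = 1
This is a linear equation in x, so there is exactly one solution.
Number of critical points: 1

1


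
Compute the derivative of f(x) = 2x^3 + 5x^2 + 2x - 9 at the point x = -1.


Differentiate f(x) = 2x^3 + 5x^2 + 2x - 9 term by term:
f'(x) = 6x^2 + 10x + 2
Substitute x = -1:
f'(-1) = 6 * (-1)^2 + 10 * (-1) + 2
= 6 - 10 + 2
= -2

-2


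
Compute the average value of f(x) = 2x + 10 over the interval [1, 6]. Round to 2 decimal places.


Average value = 1/(b-a) * integral from a to b of f(x) dx
First compute the integral of 2x + 10:
F(x) = x^2 + 10x
F(6) = 1 * 36 + 10 * 6 = 96
F(1) = 1 * 1 + 10 * 1 = 11
Integral = 96 - 11 = 85
Average = 85 / (6 - 1) = 85 / 5
= 17 = 17.00

17.00


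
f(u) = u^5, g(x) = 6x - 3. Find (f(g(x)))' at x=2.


Using the chain rule: (f(g(x)))' = f'(g(x)) * g'(x)
First, find g(2):
g(2) = 6 * 2 - 3 = 9
Next, f'(u) = 5u^4
And g'(x) = 6
So f'(g(2)) * g'(2)
= 5 * 9^4 * 6
= 5 * 6561 * 6
= 196830

196830


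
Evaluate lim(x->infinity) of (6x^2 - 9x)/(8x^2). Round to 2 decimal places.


For limits at infinity with equal-degree polynomials,
we compare leading coefficients.
Numerator leading term: 6x^2
Denominator leading term: 8x^2
Divide both by x^2:
lim = (6 - 9/x) / (8)
As x -> infinity, the 1/x and 1/x^2 terms vanish:
= 6/8 = 3/4 = 0.75

0.75


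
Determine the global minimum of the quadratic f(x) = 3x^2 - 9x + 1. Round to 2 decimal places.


For a quadratic f(x) = ax^2 + bx + c with a > 0, the minimum is at the vertex.
Vertex x-coordinate: x = -b/(2a)
x = -(-9) / (2 * 3)
x = 9/6 = 3/2
Substitute back to find the minimum value:
f(3/2) = 3 * (3/2)^2 - 9 * (3/2) + 1
= 27/4 - 27/2 + 1
= -23/4 = -5.75

-5.75


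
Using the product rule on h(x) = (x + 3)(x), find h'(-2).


Let u(x) = x + 3 and v(x) = x
u'(x) = 1
v'(x) = 1
Product rule: h'(x) = u'(x)*v(x) + u(x)*v'(x)
= 1 * (x) + (x + 3) * 1
At x = -2:
u(-2) = 1 * (-2) + 3 = 1
v(-2) = 1 * (-2) + 0 = -2
h'(-2) = 1 * (-2) + 1 * 1
= -2 + 1
= -1

-1


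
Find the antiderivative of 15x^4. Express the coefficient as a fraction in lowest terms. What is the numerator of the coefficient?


Apply the power rule for integration:
integral of ax^n dx = a/(n+1) * x^(n+1) + C
integral of 15x^4 dx
= 15/5 * x^5 + C
= 3 * x^5 + C
The coefficient in lowest terms is 3 = 3/1, so its numerator is 3

3


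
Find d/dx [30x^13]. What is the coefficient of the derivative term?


We apply the power rule: d/dx [ax^n] = a*n * x^(n-1)
d/dx [30x^13]
= 30 * 13 * x^(13-1)
= 390x^12
The coefficient is 390

390


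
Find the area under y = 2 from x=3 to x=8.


The area under a constant function y = 2 is a rectangle.
Width = 8 - 3 = 5
Height = 2
Area = width * height
= 5 * 2
= 10

10


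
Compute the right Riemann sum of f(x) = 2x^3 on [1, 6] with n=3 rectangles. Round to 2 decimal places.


Right Riemann sum uses right endpoints of each subinterval.
Interval: [1, 6], n = 3
dx = (6 - 1) / 3 = 5/3
Right endpoints: [8/3, 13/3, 6]
f values: [1024/27, 4394/27, 432]
Sum = dx * (sum of f values)
= 5/3 * 1898/3
= 9490/9 ≈ 1054.44

1054.44


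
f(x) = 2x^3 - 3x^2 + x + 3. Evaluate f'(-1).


Differentiate f(x) = 2x^3 - 3x^2 + x + 3 term by term:
f'(x) = 6x^2 - 6x + 1
Substitute x = -1:
f'(-1) = 6 * (-1)^2 - 6 * (-1) + 1
= 6 + 6 + 1
= 13

13


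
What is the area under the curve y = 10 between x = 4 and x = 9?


The area under a constant function y = 10 is a rectangle.
Width = 9 - 4 = 5
Height = 10
Area = width * height
= 5 * 10
= 50

50


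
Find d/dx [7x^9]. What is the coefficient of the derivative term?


We apply the power rule: d/dx [ax^n] = a*n * x^(n-1)
d/dx [7x^9]
= 7 * 9 * x^(9-1)
= 63x^8
The coefficient is 63

63


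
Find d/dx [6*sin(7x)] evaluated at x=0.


Apply the chain rule to differentiate 6*sin(7x):
d/dx [6*sin(7x)]
= 6 * cos(7x) * d/dx(7x)
= 6 * 7 * cos(7x)
= 42 * cos(7x)
Evaluate at x = 0:
= 42 * cos(0)
= 42 * 1
= 42

42


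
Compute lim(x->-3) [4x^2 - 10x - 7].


Since polynomials are continuous, we use direct substitution.
lim(x->-3) of 4x^2 - 10x - 7
= 4 * (-3)^2 - 10 * (-3) - 7
= 36 + 30 - 7
= 59

59


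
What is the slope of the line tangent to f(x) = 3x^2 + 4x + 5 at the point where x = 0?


The slope of the tangent line equals f'(x) at the point.
f(x) = 3x^2 + 4x + 5
f'(x) = 6x + 4
At x = 0:
f'(0) = 6 * 0 + 4
= 0 + 4
= 4

4


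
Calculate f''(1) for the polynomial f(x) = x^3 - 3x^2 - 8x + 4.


First derivative:
f'(x) = 3x^2 - 6x - 8
Second derivative:
f''(x) = 6x - 6
Substitute x = 1:
f''(1) = 6 * 1 - 6
= 6 - 6
= 0

0


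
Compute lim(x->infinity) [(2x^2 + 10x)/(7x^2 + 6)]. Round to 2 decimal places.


For limits at infinity with equal-degree polynomials,
we compare leading coefficients.
Numerator leading term: 2x^2
Denominator leading term: 7x^2
Divide both by x^2:
lim = (2 + 10/x) / (7 + 6/x^2)
As x -> infinity, the 1/x and 1/x^2 terms vanish:
= 2/7 ≈ 0.29

0.29


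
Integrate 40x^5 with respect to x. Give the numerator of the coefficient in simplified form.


Apply the power rule for integration:
integral of ax^n dx = a/(n+1) * x^(n+1) + C
integral of 40x^5 dx
= 40/6 * x^6 + C
= 20/3 * x^6 + C
The coefficient in lowest terms is 20/3, and its numerator is 20

20


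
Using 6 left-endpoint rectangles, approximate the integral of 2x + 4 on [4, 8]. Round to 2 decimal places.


Left Riemann sum uses left endpoints of each subinterval.
Interval: [4, 8], n = 6
dx = (8 - 4) / 6 = 2/3
Left endpoints: [4, 14/3, 16/3, 6, 20/3, 22/3]
f values: [12, 40/3, 44/3, 16, 52/3, 56/3]
Sum = dx * (sum of f values)
= 2/3 * 92
= 184/3 ≈ 61.33

61.33


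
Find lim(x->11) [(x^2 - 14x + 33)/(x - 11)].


Direct substitution gives 0/0, so we factor the numerator.
Factor: (x^2 - 14x + 33) = (x - 11)(x - 3)
Cancel the common factor (x - 11):
(x^2 - 14x + 33)/(x - 11) = (x - 3)
Now substitute x = 11:
= (11) - (3) = 8

8


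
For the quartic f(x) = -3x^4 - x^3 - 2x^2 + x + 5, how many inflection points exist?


Inflection points occur where f''(x) = 0 and concavity changes.
f(x) = -3x^4 - x^3 - 2x^2 + x + 5
f'(x) = -12x^3 - 3x^2 - 4x + 1
f''(x) = -36x^2 - 6x - 4
This is a quadratic in x. Use the discriminant to count real roots.
Discriminant = (-6)^2 - 4 * (-36) * (-4)
= 36 - 576
= -540
Since discriminant < 0, f''(x) = 0 has no real solutions.
Number of inflection points: 0

0


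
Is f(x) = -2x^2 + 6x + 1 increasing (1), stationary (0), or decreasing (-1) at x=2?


Compute f'(x) to determine behavior:
f'(x) = -4x + 6
f'(2) = -4 * 2 + 6
= -8 + 6
= -2
Since f'(2) < 0, the function is decreasing (-1)

-1


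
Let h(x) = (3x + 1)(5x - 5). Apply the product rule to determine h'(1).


Let u(x) = 3x + 1 and v(x) = 5x - 5
u'(x) = 3
v'(x) = 5
Product rule: h'(x) = u'(x)*v(x) + u(x)*v'(x)
= 3 * (5x - 5) + (3x + 1) * 5
At x = 1:
u(1) = 3 * 1 + 1 = 4
v(1) = 5 * 1 - 5 = 0
h'(1) = 3 * 0 + 4 * 5
= 0 + 20
= 20

20


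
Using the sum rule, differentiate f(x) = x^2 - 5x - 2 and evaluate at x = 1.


Differentiate term by term using power and sum rules:
f(x) = x^2 - 5x - 2
f'(x) = 2x - 5
Substitute x = 1:
f'(1) = 2 * 1 - 5
= 2 - 5
= -3

-3


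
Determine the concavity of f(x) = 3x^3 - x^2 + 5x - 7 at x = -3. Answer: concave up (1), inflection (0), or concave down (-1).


Concavity is determined by the sign of f''(x).
f(x) = 3x^3 - x^2 + 5x - 7
f'(x) = 9x^2 - 2x + 5
f''(x) = 18x - 2
f''(-3) = 18 * (-3) - 2
= -54 - 2
= -56
Since f''(-3) < 0, the function is concave down (-1)

-1


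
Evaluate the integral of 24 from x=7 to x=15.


The integral of a constant k over [a, b] equals k * (b - a).
integral from 7 to 15 of 24 dx
= 24 * (15 - 7)
= 24 * 8
= 192

192


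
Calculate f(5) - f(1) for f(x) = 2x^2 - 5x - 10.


Net change = f(b) - f(a)
f(x) = 2x^2 - 5x - 10
Compute f(5):
f(5) = 2 * 5^2 - 5 * 5 - 10
= 50 - 25 - 10
= 15
Compute f(1):
f(1) = 2 * 1^2 - 5 * 1 - 10
= 2 - 5 - 10
= -13
Net change = 15 - (-13) = 28

28


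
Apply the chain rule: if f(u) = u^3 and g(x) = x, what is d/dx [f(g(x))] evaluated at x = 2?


Using the chain rule: (f(g(x)))' = f'(g(x)) * g'(x)
First, find g(2):
g(2) = 1 * 2 + 0 = 2
Next, f'(u) = 3u^2
And g'(x) = 1
So f'(g(2)) * g'(2)
= 3 * 2^2 * 1
= 3 * 4 * 1
= 12

12


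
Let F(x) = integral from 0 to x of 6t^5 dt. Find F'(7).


By the Fundamental Theorem of Calculus (Part 1):
If F(x) = integral from 0 to x of f(t) dt, then F'(x) = f(x)
Here f(t) = 6t^5
So F'(x) = 6x^5
Evaluate at x = 7:
F'(7) = 6 * 7^5
= 6 * 16807
= 100842

100842


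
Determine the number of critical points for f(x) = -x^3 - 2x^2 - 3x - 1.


Find where f'(x) = 0:
f(x) = -x^3 - 2x^2 - 3x - 1
f'(x) = -3x^2 - 4x - 3
This is a quadratic in x. Use the discriminant to count real roots.
Discriminant = (-4)^2 - 4 * (-3) * (-3)
= 16 - 36
= -20
Since discriminant < 0, f'(x) = 0 has no real solutions.
Number of critical points: 0

0


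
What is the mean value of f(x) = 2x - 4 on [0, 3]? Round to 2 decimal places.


Average value = 1/(b-a) * integral from a to b of f(x) dx
First compute the integral of 2x - 4:
F(x) = x^2 - 4x
F(3) = 1 * 9 - 4 * 3 = -3
F(0) = 1 * 0 - 4 * 0 = 0
Integral = -3 - 0 = -3
Average = (-3) / (3 - 0) = (-3) / 3
= -1 = -1.00

-1.00


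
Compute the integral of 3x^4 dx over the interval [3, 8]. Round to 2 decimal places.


Find the antiderivative of 3x^4:
F(x) = 3/5 * x^5
Apply the Fundamental Theorem of Calculus:
F(8) - F(3)
= 3/5 * 8^5 - 3/5 * 3^5
= 3/5 * (32768 - 243)
= 3/5 * 32525
= 19515 = 19515.00

19515.00


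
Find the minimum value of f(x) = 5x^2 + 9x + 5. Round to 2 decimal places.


For a quadratic f(x) = ax^2 + bx + c with a > 0, the minimum is at the vertex.
Vertex x-coordinate: x = -b/(2a)
x = -(9) / (2 * 5)
x = -9/10
Substitute back to find the minimum value:
f(-9/10) = 5 * (-9/10)^2 + 9 * (-9/10) + 5
= 81/20 - 81/10 + 5
= 19/20 = 0.95

0.95


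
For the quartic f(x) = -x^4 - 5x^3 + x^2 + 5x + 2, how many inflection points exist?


Inflection points occur where f''(x) = 0 and concavity changes.
f(x) = -x^4 - 5x^3 + x^2 + 5x + 2
f'(x) = -4x^3 - 15x^2 + 2x + 5
f''(x) = -12x^2 - 30x + 2
This is a quadratic in x. Use the discriminant to count real roots.
Discriminant = (-30)^2 - 4 * (-12) * 2
= 900 - (-96)
= 996
Since discriminant > 0, f''(x) = 0 has 2 distinct real solutions.
A quadratic with two distinct real roots changes sign at each root, so concavity changes at both.
Number of inflection points: 2

2


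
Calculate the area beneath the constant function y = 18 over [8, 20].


The area under a constant function y = 18 is a rectangle.
Width = 20 - 8 = 12
Height = 18
Area = width * height
= 12 * 18
= 216

216


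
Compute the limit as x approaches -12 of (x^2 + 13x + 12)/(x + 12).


Direct substitution gives 0/0, so we factor the numerator.
Factor: (x^2 + 13x + 12) = (x + 12)(x + 1)
Cancel the common factor (x + 12):
(x^2 + 13x + 12)/(x + 12) = (x + 1)
Now substitute x = -12:
= (-12) - (-1) = -11

-11


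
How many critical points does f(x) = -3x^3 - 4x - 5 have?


Find where f'(x) = 0:
f(x) = -3x^3 - 4x - 5
f'(x) = -9x^2 - 4
This is a quadratic in x. Use the discriminant to count real roots.
Discriminant = (0)^2 - 4 * (-9) * (-4)
= 0 - 144
= -144
Since discriminant < 0, f'(x) = 0 has no real solutions.
Number of critical points: 0

0


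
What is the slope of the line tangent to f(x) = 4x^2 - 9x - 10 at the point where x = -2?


The slope of the tangent line equals f'(x) at the point.
f(x) = 4x^2 - 9x - 10
f'(x) = 8x - 9
At x = -2:
f'(-2) = 8 * (-2) - 9
= -16 - 9
= -25

-25


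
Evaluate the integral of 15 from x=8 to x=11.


The integral of a constant k over [a, b] equals k * (b - a).
integral from 8 to 11 of 15 dx
= 15 * (11 - 8)
= 15 * 3
= 45

45


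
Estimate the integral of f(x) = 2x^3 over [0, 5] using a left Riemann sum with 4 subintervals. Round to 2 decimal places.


Left Riemann sum uses left endpoints of each subinterval.
Interval: [0, 5], n = 4
dx = (5 - 0) / 4 = 5/4
Left endpoints: [0, 5/4, 5/2, 15/4]
f values: [0, 125/32, 125/4, 3375/32]
Sum = dx * (sum of f values)
= 5/4 * 1125/8
= 5625/32 ≈ 175.78

175.78


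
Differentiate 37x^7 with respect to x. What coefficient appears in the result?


We apply the power rule: d/dx [ax^n] = a*n * x^(n-1)
d/dx [37x^7]
= 37 * 7 * x^(7-1)
= 259x^6
The coefficient is 259

259


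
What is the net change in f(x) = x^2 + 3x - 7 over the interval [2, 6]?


Net change = f(b) - f(a)
f(x) = x^2 + 3x - 7
Compute f(6):
f(6) = 1 * 6^2 + 3 * 6 - 7
= 36 + 18 - 7
= 47
Compute f(2):
f(2) = 1 * 2^2 + 3 * 2 - 7
= 4 + 6 - 7
= 3
Net change = 47 - 3 = 44

44


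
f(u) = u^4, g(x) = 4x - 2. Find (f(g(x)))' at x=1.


Using the chain rule: (f(g(x)))' = f'(g(x)) * g'(x)
First, find g(1):
g(1) = 4 * 1 - 2 = 2
Next, f'(u) = 4u^3
And g'(x) = 4
So f'(g(1)) * g'(1)
= 4 * 2^3 * 4
= 4 * 8 * 4
= 128

128


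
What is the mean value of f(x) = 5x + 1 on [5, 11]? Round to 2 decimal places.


Average value = 1/(b-a) * integral from a to b of f(x) dx
First compute the integral of 5x + 1:
F(x) = (5/2)x^2 + x
F(11) = 5/2 * 121 + 1 * 11 = 627/2
F(5) = 5/2 * 25 + 1 * 5 = 135/2
Integral = 627/2 - 135/2 = 246
Average = 246 / (11 - 5) = 246 / 6
= 41 = 41.00

41.00


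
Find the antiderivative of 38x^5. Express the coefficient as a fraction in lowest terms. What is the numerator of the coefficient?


Apply the power rule for integration:
integral of ax^n dx = a/(n+1) * x^(n+1) + C
integral of 38x^5 dx
= 38/6 * x^6 + C
= 19/3 * x^6 + C
The coefficient in lowest terms is 19/3, and its numerator is 19

19


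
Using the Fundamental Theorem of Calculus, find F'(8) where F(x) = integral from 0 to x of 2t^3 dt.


By the Fundamental Theorem of Calculus (Part 1):
If F(x) = integral from 0 to x of f(t) dt, then F'(x) = f(x)
Here f(t) = 2t^3
So F'(x) = 2x^3
Evaluate at x = 8:
F'(8) = 2 * 8^3
= 2 * 512
= 1024

1024


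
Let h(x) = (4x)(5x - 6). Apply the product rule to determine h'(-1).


Let u(x) = 4x and v(x) = 5x - 6
u'(x) = 4
v'(x) = 5
Product rule: h'(x) = u'(x)*v(x) + u(x)*v'(x)
= 4 * (5x - 6) + (4x) * 5
At x = -1:
u(-1) = 4 * (-1) + 0 = -4
v(-1) = 5 * (-1) - 6 = -11
h'(-1) = 4 * (-11) + (-4) * 5
= -44 - 20
= -64

-64


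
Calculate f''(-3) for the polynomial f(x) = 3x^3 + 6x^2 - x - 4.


First derivative:
f'(x) = 9x^2 + 12x - 1
Second derivative:
f''(x) = 18x + 12
Substitute x = -3:
f''(-3) = 18 * (-3) + 12
= -54 + 12
= -42

-42


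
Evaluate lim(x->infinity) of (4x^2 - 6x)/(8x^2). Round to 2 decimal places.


For limits at infinity with equal-degree polynomials,
we compare leading coefficients.
Numerator leading term: 4x^2
Denominator leading term: 8x^2
Divide both by x^2:
lim = (4 - 6/x) / (8)
As x -> infinity, the 1/x and 1/x^2 terms vanish:
= 4/8 = 1/2 = 0.50

0.50


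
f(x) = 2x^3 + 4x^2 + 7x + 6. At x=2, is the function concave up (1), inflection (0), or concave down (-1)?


Concavity is determined by the sign of f''(x).
f(x) = 2x^3 + 4x^2 + 7x + 6
f'(x) = 6x^2 + 8x + 7
f''(x) = 12x + 8
f''(2) = 12 * 2 + 8
= 24 + 8
= 32
Since f''(2) > 0, the function is concave up (1)

1


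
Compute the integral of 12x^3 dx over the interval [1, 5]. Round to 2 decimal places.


Find the antiderivative of 12x^3:
F(x) = 12/4 * x^4
Apply the Fundamental Theorem of Calculus:
F(5) - F(1)
= 12/4 * 5^4 - 12/4 * 1^4
= 12/4 * (625 - 1)
= 12/4 * 624
= 1872 = 1872.00

1872.00


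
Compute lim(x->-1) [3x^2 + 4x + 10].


Since polynomials are continuous, we use direct substitution.
lim(x->-1) of 3x^2 + 4x + 10
= 3 * (-1)^2 + 4 * (-1) + 10
= 3 - 4 + 10
= 9

9


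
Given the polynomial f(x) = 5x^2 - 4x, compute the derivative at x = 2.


Differentiate term by term using power and sum rules:
f(x) = 5x^2 - 4x
f'(x) = 10x - 4
Substitute x = 2:
f'(2) = 10 * 2 - 4
= 20 - 4
= 16

16


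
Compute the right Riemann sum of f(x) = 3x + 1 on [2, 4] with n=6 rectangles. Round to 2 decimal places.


Right Riemann sum uses right endpoints of each subinterval.
Interval: [2, 4], n = 6
dx = (4 - 2) / 6 = 1/3
Right endpoints: [7/3, 8/3, 3, 10/3, 11/3, 4]
f values: [8, 9, 10, 11, 12, 13]
Sum = dx * (sum of f values)
= 1/3 * 63
= 21 = 21.00

21.00


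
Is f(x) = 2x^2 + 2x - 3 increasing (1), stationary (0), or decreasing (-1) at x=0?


Compute f'(x) to determine behavior:
f'(x) = 4x + 2
f'(0) = 4 * 0 + 2
= 0 + 2
= 2
Since f'(0) > 0, the function is increasing (1)

1


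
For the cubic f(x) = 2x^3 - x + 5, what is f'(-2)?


Differentiate f(x) = 2x^3 - x + 5 term by term:
f'(x) = 6x^2 - 1
Substitute x = -2:
f'(-2) = 6 * (-2)^2 + 0 * (-2) - 1
= 24 + 0 - 1
= 23

23


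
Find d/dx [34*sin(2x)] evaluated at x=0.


Apply the chain rule to differentiate 34*sin(2x):
d/dx [34*sin(2x)]
= 34 * cos(2x) * d/dx(2x)
= 34 * 2 * cos(2x)
= 68 * cos(2x)
Evaluate at x = 0:
= 68 * cos(0)
= 68 * 1
= 68

68


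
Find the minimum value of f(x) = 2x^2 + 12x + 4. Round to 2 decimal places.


For a quadratic f(x) = ax^2 + bx + c with a > 0, the minimum is at the vertex.
Vertex x-coordinate: x = -b/(2a)
x = -(12) / (2 * 2)
x = -12/4 = -3
Substitute back to find the minimum value:
f(-3) = 2 * (-3)^2 + 12 * (-3) + 4
= 18 - 36 + 4
= -14 = -14.00

-14.00


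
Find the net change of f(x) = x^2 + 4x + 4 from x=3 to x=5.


Net change = f(b) - f(a)
f(x) = x^2 + 4x + 4
Compute f(5):
f(5) = 1 * 5^2 + 4 * 5 + 4
= 25 + 20 + 4
= 49
Compute f(3):
f(3) = 1 * 3^2 + 4 * 3 + 4
= 9 + 12 + 4
= 25
Net change = 49 - 25 = 24

24


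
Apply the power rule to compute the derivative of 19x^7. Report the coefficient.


We apply the power rule: d/dx [ax^n] = a*n * x^(n-1)
d/dx [19x^7]
= 19 * 7 * x^(7-1)
= 133x^6
The coefficient is 133

133


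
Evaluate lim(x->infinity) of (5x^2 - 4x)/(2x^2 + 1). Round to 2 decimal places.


For limits at infinity with equal-degree polynomials,
we compare leading coefficients.
Numerator leading term: 5x^2
Denominator leading term: 2x^2
Divide both by x^2:
lim = (5 - 4/x) / (2 + 1/x^2)
As x -> infinity, the 1/x and 1/x^2 terms vanish:
= 5/2 = 2.50

2.50


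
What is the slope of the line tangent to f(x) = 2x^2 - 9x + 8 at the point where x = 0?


The slope of the tangent line equals f'(x) at the point.
f(x) = 2x^2 - 9x + 8
f'(x) = 4x - 9
At x = 0:
f'(0) = 4 * 0 - 9
= 0 - 9
= -9

-9


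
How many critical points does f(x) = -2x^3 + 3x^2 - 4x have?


Find where f'(x) = 0:
f(x) = -2x^3 + 3x^2 - 4x
f'(x) = -6x^2 + 6x - 4
This is a quadratic in x. Use the discriminant to count real roots.
Discriminant = (6)^2 - 4 * (-6) * (-4)
= 36 - 96
= -60
Since discriminant < 0, f'(x) = 0 has no real solutions.
Number of critical points: 0

0
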